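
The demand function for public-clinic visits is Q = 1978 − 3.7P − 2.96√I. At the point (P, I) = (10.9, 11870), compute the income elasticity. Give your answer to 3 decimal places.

-0.100

At P = 10.9, I = 11870: Q = 1615.179.
Holding P constant, ∂Q/∂I = -2.96/(2√I) = -0.0135843.
η_I = (∂Q/∂I)·(I/Q) = -0.0135843 × (11870/1615.179) = -0.100.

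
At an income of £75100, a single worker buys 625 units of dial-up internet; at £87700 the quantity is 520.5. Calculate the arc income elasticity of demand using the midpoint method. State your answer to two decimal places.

ΔQ = 520.5 − 625 = -104.5; midpoint Q̄ = (625 + 520.5)/2 = 572.75.
ΔI = 87700 − 75100 = 12600; midpoint Ī = (75100 + 87700)/2 = 81400.
η = (ΔQ/Q̄) ÷ (ΔI/Ī) = (-104.5/572.75) ÷ (12600/81400) = -1.18.

-1.18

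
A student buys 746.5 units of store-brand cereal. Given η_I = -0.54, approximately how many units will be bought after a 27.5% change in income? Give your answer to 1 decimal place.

%ΔQ ≈ η × %ΔI = -0.54 × 27.5% = -14.85%.
New Q ≈ 746.5 × (1 − 0.1485) = 635.6.

635.6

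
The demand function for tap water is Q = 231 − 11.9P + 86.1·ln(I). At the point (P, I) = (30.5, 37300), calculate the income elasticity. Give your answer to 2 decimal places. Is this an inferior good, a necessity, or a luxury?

At P = 30.5, I = 37300: Q = 774.403.
Holding P constant, ∂Q/∂I = 86.1/I = 0.00230831.
η_I = (∂Q/∂I)·(I/Q) = 0.00230831 × (37300/774.403) = 0.11.
Since 0 < η < 1, this is a necessity.

0.11 (necessity)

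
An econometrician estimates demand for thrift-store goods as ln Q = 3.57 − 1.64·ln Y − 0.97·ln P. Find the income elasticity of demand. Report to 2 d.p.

-1.64

In a log-linear demand, the coefficient on ln Y is the income elasticity.
So η = -1.64.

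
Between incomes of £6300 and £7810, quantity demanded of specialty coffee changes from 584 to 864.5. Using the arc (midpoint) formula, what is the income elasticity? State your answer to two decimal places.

1.81

ΔQ = 864.5 − 584 = 280.5; midpoint Q̄ = (584 + 864.5)/2 = 724.25.
ΔI = 7810 − 6300 = 1510; midpoint Ī = (6300 + 7810)/2 = 7055.
η = (ΔQ/Q̄) ÷ (ΔI/Ī) = (280.5/724.25) ÷ (1510/7055) = 1.81.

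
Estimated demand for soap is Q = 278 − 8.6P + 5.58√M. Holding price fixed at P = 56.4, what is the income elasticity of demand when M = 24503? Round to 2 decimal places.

At P = 56.4, M = 24503: Q = 666.422.
Holding P constant, ∂Q/∂M = 5.58/(2√M) = 0.0178236.
η_M = (∂Q/∂M)·(M/Q) = 0.0178236 × (24503/666.422) = 0.66.

0.66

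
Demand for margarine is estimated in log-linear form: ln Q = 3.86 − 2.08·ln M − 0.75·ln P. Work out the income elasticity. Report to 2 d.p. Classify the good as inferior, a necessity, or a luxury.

-2.08 (inferior good)

In a log-linear demand, the coefficient on ln M is the income elasticity.
So η = -2.08.
η < 0 ⇒ inferior good.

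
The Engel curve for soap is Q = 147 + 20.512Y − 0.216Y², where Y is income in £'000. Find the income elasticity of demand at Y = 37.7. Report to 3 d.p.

0.260

At Y = 37.7: Q = 613.3038.
dQ/dY = 20.512 − 0.432Y = 4.22560.
η = (dQ/dY)·(Y/Q) = 4.22560 × (37.7/613.3038) = 0.260.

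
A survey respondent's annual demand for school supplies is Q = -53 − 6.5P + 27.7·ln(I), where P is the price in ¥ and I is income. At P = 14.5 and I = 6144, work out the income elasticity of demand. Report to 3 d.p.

0.293

At P = 14.5, I = 6144: Q = 94.384.
Holding P constant, ∂Q/∂I = 27.7/I = 0.00450846.
η_I = (∂Q/∂I)·(I/Q) = 0.00450846 × (6144/94.384) = 0.293.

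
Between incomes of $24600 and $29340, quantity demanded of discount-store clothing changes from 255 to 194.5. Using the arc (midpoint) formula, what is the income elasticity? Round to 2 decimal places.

ΔQ = 194.5 − 255 = -60.5; midpoint Q̄ = (255 + 194.5)/2 = 224.75.
ΔI = 29340 − 24600 = 4740; midpoint Ī = (24600 + 29340)/2 = 26970.
η = (ΔQ/Q̄) ÷ (ΔI/Ī) = (-60.5/224.75) ÷ (4740/26970) = -1.53.

-1.53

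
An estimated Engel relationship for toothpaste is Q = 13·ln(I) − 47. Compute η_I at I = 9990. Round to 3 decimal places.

At I = 9990: Q = 72.721.
dQ/dI = 13/I = 0.0013013 at this income.
η = (dQ/dI)·(I/Q) = 0.0013013 × (9990/72.721) = 0.179.

0.179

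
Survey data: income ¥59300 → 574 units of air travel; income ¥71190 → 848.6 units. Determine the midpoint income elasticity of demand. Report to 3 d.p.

2.118

ΔQ = 848.6 − 574 = 274.6; midpoint Q̄ = (574 + 848.6)/2 = 711.3.
ΔI = 71190 − 59300 = 11890; midpoint Ī = (59300 + 71190)/2 = 65245.
η = (ΔQ/Q̄) ÷ (ΔI/Ī) = (274.6/711.3) ÷ (11890/65245) = 2.118.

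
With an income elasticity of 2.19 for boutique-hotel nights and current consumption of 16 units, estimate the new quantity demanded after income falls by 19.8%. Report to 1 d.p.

%ΔQ ≈ η × %ΔI = 2.19 × (-19.8%) = -43.362%.
New Q ≈ 16 × (1 − 0.43362) = 9.1.

9.1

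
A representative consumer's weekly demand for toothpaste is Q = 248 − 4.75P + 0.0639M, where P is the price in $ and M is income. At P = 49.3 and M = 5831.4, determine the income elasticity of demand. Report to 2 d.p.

At P = 49.3, M = 5831.4: Q = 386.451.
Holding P constant, ∂Q/∂M = 0.0639.
η_M = (∂Q/∂M)·(M/Q) = 0.0639 × (5831.4/386.451) = 0.96.

0.96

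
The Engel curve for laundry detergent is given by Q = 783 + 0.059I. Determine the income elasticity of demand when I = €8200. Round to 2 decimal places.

At I = 8200: Q = 1266.800.
dQ/dI = 0.059.
η = (dQ/dI)·(I/Q) = 0.059 × (8200/1266.800) = 0.38.

0.38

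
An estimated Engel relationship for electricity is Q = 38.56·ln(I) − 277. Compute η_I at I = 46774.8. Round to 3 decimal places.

0.280

At I = 46774.8: Q = 137.640.
dQ/dI = 38.56/I = 0.000824376 at this income.
η = (dQ/dI)·(I/Q) = 0.000824376 × (46774.8/137.640) = 0.280.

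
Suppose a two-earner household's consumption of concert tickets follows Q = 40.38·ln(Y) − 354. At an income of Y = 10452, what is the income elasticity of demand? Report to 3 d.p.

At Y = 10452: Q = 19.699.
dQ/dY = 40.38/Y = 0.00386338 at this income.
η = (dQ/dY)·(Y/Q) = 0.00386338 × (10452/19.699) = 2.050.

2.050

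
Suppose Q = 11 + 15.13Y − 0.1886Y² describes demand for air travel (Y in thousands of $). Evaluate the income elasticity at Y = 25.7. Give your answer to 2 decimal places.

0.51

At Y = 25.7: Q = 275.2726.
dQ/dY = 15.13 − 0.3772Y = 5.43596.
η = (dQ/dY)·(Y/Q) = 5.43596 × (25.7/275.2726) = 0.51.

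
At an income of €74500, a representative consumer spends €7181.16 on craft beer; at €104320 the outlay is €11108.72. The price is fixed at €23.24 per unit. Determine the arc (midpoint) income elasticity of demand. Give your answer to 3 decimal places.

1.288

With a constant price, Q₁ = 7181.16/23.24 = 309.000 and Q₂ = 11108.72/23.24 = 478.000 (equivalently, work directly with expenditure since P cancels).
Midpoint %ΔQ = (11108.72 − 7181.16)/9144.94 = 0.42948; midpoint %ΔI = (104320 − 74500)/89410 = 0.33352.
η = 0.42948 / 0.33352 = 1.288.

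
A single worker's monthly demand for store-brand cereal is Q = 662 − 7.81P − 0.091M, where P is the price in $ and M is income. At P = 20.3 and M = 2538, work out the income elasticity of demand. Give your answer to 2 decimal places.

-0.85

At P = 20.3, M = 2538: Q = 272.499.
Holding P constant, ∂Q/∂M = −0.091.
η_M = (∂Q/∂M)·(M/Q) = -0.091 × (2538/272.499) = -0.85.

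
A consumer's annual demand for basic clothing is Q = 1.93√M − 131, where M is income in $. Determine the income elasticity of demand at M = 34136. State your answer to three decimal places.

0.790

At M = 34136: Q = 225.585.
dQ/dM = 1.93/(2√M) = 0.00522301 at this income.
η = (dQ/dM)·(M/Q) = 0.00522301 × (34136/225.585) = 0.790.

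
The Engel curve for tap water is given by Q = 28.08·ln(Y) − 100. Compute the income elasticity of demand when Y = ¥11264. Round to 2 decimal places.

0.17

At Y = 11264: Q = 161.969.
dQ/dY = 28.08/Y = 0.0024929 at this income.
η = (dQ/dY)·(Y/Q) = 0.0024929 × (11264/161.969) = 0.17.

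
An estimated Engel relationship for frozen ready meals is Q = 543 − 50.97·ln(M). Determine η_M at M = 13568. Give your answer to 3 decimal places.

-0.879

At M = 13568: Q = 57.997.
dQ/dM = -50.97/M = -0.00375663 at this income.
η = (dQ/dM)·(M/Q) = -0.00375663 × (13568/57.997) = -0.879.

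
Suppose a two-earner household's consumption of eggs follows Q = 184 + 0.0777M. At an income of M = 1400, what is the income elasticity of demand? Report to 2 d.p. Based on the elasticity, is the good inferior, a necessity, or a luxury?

0.37 (necessity)

At M = 1400: Q = 292.780.
dQ/dM = 0.0777.
η = (dQ/dM)·(M/Q) = 0.0777 × (1400/292.780) = 0.37.
Since 0 < η < 1, the good is a necessity.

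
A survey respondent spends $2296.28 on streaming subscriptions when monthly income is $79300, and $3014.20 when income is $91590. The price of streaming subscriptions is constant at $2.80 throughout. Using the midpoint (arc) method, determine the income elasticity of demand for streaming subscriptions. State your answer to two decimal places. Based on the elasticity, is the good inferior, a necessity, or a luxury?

1.88 (luxury)

With a constant price, Q₁ = 2296.28/2.80 = 820.100 and Q₂ = 3014.20/2.80 = 1076.500 (equivalently, work directly with expenditure since P cancels).
Midpoint %ΔQ = (3014.20 − 2296.28)/2655.24 = 0.27038; midpoint %ΔI = (91590 − 79300)/85445 = 0.14384.
η = 0.27038 / 0.14384 = 1.88.
η > 1 ⇒ luxury.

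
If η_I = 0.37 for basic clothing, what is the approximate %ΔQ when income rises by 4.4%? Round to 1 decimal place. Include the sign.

1.6%

%ΔQ ≈ η × %ΔI = 0.37 × 4.4% = 1.6%.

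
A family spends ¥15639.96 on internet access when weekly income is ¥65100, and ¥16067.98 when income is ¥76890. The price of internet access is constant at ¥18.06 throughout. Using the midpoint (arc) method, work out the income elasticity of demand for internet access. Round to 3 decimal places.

0.163

With a constant price, Q₁ = 15639.96/18.06 = 866.000 and Q₂ = 16067.98/18.06 = 889.700 (equivalently, work directly with expenditure since P cancels).
Midpoint %ΔQ = (16067.98 − 15639.96)/15853.97 = 0.02700; midpoint %ΔI = (76890 − 65100)/70995 = 0.16607.
η = 0.02700 / 0.16607 = 0.163.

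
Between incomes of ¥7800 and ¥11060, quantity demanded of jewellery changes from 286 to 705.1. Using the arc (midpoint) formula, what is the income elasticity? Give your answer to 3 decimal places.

ΔQ = 705.1 − 286 = 419.1; midpoint Q̄ = (286 + 705.1)/2 = 495.55.
ΔI = 11060 − 7800 = 3260; midpoint Ī = (7800 + 11060)/2 = 9430.
η = (ΔQ/Q̄) ÷ (ΔI/Ī) = (419.1/495.55) ÷ (3260/9430) = 2.446.

2.446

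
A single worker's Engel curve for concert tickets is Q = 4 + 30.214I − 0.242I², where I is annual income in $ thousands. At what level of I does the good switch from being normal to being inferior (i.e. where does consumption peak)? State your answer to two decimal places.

dQ/dI = 30.214 − 0.484I.
The good is inferior where dQ/dI < 0. Setting dQ/dI = 0 gives I = 30.214 / 0.484 = 62.43.

62.43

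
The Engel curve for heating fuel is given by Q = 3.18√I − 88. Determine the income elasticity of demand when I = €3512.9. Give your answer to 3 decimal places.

0.938

At I = 3512.9: Q = 100.478.
dQ/dI = 3.18/(2√I) = 0.0268265 at this income.
η = (dQ/dI)·(I/Q) = 0.0268265 × (3512.9/100.478) = 0.938.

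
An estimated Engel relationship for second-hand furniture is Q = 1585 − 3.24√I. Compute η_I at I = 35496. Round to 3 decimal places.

At I = 35496: Q = 974.572.
dQ/dI = -3.24/(2√I) = -0.00859855 at this income.
η = (dQ/dI)·(I/Q) = -0.00859855 × (35496/974.572) = -0.313.

-0.313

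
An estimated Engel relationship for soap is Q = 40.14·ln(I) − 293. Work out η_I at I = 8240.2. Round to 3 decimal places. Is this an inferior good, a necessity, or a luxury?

0.582 (necessity)

At I = 8240.2: Q = 68.934.
dQ/dI = 40.14/I = 0.00487124 at this income.
η = (dQ/dI)·(I/Q) = 0.00487124 × (8240.2/68.934) = 0.582.
Since 0 < η < 1, the good is a necessity.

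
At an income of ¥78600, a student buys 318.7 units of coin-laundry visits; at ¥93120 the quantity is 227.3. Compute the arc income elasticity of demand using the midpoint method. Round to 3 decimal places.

-1.980

ΔQ = 227.3 − 318.7 = -91.4; midpoint Q̄ = (318.7 + 227.3)/2 = 273.
ΔI = 93120 − 78600 = 14520; midpoint Ī = (78600 + 93120)/2 = 85860.
η = (ΔQ/Q̄) ÷ (ΔI/Ī) = (-91.4/273) ÷ (14520/85860) = -1.980.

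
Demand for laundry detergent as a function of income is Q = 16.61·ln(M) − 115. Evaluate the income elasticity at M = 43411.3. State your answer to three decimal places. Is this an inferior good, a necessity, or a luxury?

0.266 (necessity)

At M = 43411.3: Q = 62.369.
dQ/dM = 16.61/M = 0.000382619 at this income.
η = (dQ/dM)·(M/Q) = 0.000382619 × (43411.3/62.369) = 0.266.
Since 0 < η < 1, the good is a necessity.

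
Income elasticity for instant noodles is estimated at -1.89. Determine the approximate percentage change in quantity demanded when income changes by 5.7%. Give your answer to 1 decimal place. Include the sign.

-10.8%

%ΔQ ≈ η × %ΔI = -1.89 × 5.7% = -10.8%.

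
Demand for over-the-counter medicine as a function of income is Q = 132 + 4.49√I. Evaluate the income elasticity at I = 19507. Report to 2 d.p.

At I = 19507: Q = 759.107.
dQ/dI = 4.49/(2√I) = 0.0160739 at this income.
η = (dQ/dI)·(I/Q) = 0.0160739 × (19507/759.107) = 0.41.

0.41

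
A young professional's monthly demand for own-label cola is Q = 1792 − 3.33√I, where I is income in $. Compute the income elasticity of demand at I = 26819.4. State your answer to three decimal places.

-0.219

At I = 26819.4: Q = 1246.658.
dQ/dI = -3.33/(2√I) = -0.0101669 at this income.
η = (dQ/dI)·(I/Q) = -0.0101669 × (26819.4/1246.658) = -0.219.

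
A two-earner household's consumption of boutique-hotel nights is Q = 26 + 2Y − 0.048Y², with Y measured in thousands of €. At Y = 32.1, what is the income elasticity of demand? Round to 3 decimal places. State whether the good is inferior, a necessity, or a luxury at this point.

-0.852 (inferior good)

At Y = 32.1: Q = 40.7403.
dQ/dY = 2 − 0.096Y = -1.08160.
η = (dQ/dY)·(Y/Q) = -1.08160 × (32.1/40.7403) = -0.852.
η < 0 ⇒ inferior good.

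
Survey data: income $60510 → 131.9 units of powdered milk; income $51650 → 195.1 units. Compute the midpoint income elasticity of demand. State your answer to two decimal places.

ΔQ = 195.1 − 131.9 = 63.2; midpoint Q̄ = (131.9 + 195.1)/2 = 163.5.
ΔI = 51650 − 60510 = -8860; midpoint Ī = (60510 + 51650)/2 = 56080.
η = (ΔQ/Q̄) ÷ (ΔI/Ī) = (63.2/163.5) ÷ (-8860/56080) = -2.45.

-2.45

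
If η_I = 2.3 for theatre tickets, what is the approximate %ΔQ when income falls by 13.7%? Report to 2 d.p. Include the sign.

%ΔQ ≈ η × %ΔI = 2.3 × (-13.7%) = -31.51%.

-31.51%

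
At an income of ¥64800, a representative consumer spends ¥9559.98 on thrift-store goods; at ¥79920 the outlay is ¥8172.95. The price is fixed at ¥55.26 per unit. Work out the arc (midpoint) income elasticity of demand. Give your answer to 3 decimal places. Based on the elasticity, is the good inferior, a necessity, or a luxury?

-0.749 (inferior good)

With a constant price, Q₁ = 9559.98/55.26 = 173.000 and Q₂ = 8172.95/55.26 = 147.900 (equivalently, work directly with expenditure since P cancels).
Midpoint %ΔQ = (8172.95 − 9559.98)/8866.47 = -0.15644; midpoint %ΔI = (79920 − 64800)/72360 = 0.20896.
η = -0.15644 / 0.20896 = -0.749.
η < 0 ⇒ inferior good.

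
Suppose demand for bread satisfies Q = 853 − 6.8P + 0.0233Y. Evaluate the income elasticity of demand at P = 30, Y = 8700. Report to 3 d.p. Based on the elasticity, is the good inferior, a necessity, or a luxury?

0.238 (necessity)

At P = 30, Y = 8700: Q = 851.710.
Holding P constant, ∂Q/∂Y = 0.0233.
η_Y = (∂Q/∂Y)·(Y/Q) = 0.0233 × (8700/851.710) = 0.238.
Since 0 < η < 1, this is a necessity.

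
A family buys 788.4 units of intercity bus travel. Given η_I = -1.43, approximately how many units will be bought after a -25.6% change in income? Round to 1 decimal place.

1077.0

%ΔQ ≈ η × %ΔI = -1.43 × (-25.6%) = 36.608%.
New Q ≈ 788.4 × (1 + 0.36608) = 1077.0.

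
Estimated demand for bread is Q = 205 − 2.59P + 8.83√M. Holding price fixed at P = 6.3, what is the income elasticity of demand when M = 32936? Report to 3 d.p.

At P = 6.3, M = 32936: Q = 1791.176.
Holding P constant, ∂Q/∂M = 8.83/(2√M) = 0.0243274.
η_M = (∂Q/∂M)·(M/Q) = 0.0243274 × (32936/1791.176) = 0.447.

0.447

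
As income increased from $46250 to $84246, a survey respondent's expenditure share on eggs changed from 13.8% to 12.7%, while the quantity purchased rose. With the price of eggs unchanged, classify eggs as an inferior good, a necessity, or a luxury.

necessity

Quantity rises but the budget share falls as income rises, so 0 < η < 1.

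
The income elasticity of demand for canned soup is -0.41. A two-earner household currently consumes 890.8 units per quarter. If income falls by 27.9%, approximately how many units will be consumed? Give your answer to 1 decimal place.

%ΔQ ≈ η × %ΔI = -0.41 × (-27.9%) = 11.439%.
New Q ≈ 890.8 × (1 + 0.11439) = 992.7.

992.7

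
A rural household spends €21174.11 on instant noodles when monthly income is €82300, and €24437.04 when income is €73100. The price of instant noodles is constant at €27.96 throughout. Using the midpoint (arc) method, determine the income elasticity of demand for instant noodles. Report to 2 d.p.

With a constant price, Q₁ = 21174.11/27.96 = 757.300 and Q₂ = 24437.04/27.96 = 874.000 (equivalently, work directly with expenditure since P cancels).
Midpoint %ΔQ = (24437.04 − 21174.11)/22805.58 = 0.14308; midpoint %ΔI = (73100 − 82300)/77700 = -0.11840.
η = 0.14308 / -0.11840 = -1.21.

-1.21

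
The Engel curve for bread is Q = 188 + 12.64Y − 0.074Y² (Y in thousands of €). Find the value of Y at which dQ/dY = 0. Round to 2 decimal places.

dQ/dY = 12.64 − 0.148Y.
The good is inferior where dQ/dY < 0. Setting dQ/dY = 0 gives Y = 12.64 / 0.148 = 85.41.

85.41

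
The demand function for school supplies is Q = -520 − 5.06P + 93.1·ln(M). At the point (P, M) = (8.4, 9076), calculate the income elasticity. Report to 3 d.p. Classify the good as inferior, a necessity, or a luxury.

0.326 (necessity)

At P = 8.4, M = 9076: Q = 285.953.
Holding P constant, ∂Q/∂M = 93.1/M = 0.0102578.
η_M = (∂Q/∂M)·(M/Q) = 0.0102578 × (9076/285.953) = 0.326.
Since 0 < η < 1, this is a necessity.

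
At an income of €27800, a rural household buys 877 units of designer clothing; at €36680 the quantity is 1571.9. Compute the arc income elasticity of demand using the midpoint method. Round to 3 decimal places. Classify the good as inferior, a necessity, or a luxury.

2.060 (luxury)

ΔQ = 1571.9 − 877 = 694.9; midpoint Q̄ = (877 + 1571.9)/2 = 1224.45.
ΔI = 36680 − 27800 = 8880; midpoint Ī = (27800 + 36680)/2 = 32240.
η = (ΔQ/Q̄) ÷ (ΔI/Ī) = (694.9/1224.45) ÷ (8880/32240) = 2.060.
η > 1 ⇒ luxury.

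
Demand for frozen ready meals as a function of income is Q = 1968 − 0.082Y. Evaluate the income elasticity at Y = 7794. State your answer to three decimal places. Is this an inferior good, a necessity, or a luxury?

-0.481 (inferior good)

At Y = 7794: Q = 1328.892.
dQ/dY = −0.082.
η = (dQ/dY)·(Y/Q) = -0.082 × (7794/1328.892) = -0.481.
Since η < 0, the good is an inferior good.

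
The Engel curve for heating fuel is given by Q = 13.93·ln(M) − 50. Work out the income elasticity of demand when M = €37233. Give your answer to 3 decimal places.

At M = 37233: Q = 96.613.
dQ/dM = 13.93/M = 0.00037413 at this income.
η = (dQ/dM)·(M/Q) = 0.00037413 × (37233/96.613) = 0.144.

0.144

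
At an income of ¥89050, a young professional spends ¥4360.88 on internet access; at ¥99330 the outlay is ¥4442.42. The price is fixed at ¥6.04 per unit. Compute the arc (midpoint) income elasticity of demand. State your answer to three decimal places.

0.170

With a constant price, Q₁ = 4360.88/6.04 = 722.000 and Q₂ = 4442.42/6.04 = 735.500 (equivalently, work directly with expenditure since P cancels).
Midpoint %ΔQ = (4442.42 − 4360.88)/4401.65 = 0.01852; midpoint %ΔI = (99330 − 89050)/94190 = 0.10914.
η = 0.01852 / 0.10914 = 0.170.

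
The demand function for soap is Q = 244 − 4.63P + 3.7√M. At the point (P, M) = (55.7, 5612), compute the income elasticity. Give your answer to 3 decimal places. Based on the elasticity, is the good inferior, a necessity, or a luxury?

At P = 55.7, M = 5612: Q = 263.288.
Holding P constant, ∂Q/∂M = 3.7/(2√M) = 0.0246952.
η_M = (∂Q/∂M)·(M/Q) = 0.0246952 × (5612/263.288) = 0.526.
Since 0 < η < 1, this is a necessity.

0.526 (necessity)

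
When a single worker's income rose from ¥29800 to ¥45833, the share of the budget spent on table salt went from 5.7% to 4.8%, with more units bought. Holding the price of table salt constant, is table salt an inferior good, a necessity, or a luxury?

necessity

Quantity rises but the budget share falls as income rises, so 0 < η < 1.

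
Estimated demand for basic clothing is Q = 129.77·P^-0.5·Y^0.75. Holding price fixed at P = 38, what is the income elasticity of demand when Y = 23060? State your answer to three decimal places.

For a multiplicative demand Q = A·P^α·Y^β, the income elasticity is β everywhere.
Here β = 0.75, so η = 0.750.

0.750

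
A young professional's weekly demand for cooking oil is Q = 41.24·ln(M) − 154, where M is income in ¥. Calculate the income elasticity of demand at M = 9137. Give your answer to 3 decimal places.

0.186

At M = 9137: Q = 222.112.
dQ/dM = 41.24/M = 0.00451352 at this income.
η = (dQ/dM)·(M/Q) = 0.00451352 × (9137/222.112) = 0.186.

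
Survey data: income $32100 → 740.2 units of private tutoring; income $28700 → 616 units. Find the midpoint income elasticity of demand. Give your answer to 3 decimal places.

1.638

ΔQ = 616 − 740.2 = -124.2; midpoint Q̄ = (740.2 + 616)/2 = 678.1.
ΔI = 28700 − 32100 = -3400; midpoint Ī = (32100 + 28700)/2 = 30400.
η = (ΔQ/Q̄) ÷ (ΔI/Ī) = (-124.2/678.1) ÷ (-3400/30400) = 1.638.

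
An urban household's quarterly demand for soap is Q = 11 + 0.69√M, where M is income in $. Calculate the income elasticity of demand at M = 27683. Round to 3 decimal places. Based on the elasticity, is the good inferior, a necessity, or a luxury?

0.456 (necessity)

At M = 27683: Q = 125.804.
dQ/dM = 0.69/(2√M) = 0.00207354 at this income.
η = (dQ/dM)·(M/Q) = 0.00207354 × (27683/125.804) = 0.456.
Since 0 < η < 1, the good is a necessity.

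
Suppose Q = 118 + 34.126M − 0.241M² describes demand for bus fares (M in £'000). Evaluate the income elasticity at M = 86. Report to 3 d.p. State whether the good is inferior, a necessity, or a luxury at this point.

-0.496 (inferior good)

At M = 86: Q = 1270.4000.
dQ/dM = 34.126 − 0.482M = -7.32600.
η = (dQ/dM)·(M/Q) = -7.32600 × (86/1270.4000) = -0.496.
η < 0 ⇒ inferior good.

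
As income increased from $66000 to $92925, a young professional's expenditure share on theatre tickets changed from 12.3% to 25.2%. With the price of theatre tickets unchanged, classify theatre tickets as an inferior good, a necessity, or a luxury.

luxury

The budget share rises as income rises, so η > 1.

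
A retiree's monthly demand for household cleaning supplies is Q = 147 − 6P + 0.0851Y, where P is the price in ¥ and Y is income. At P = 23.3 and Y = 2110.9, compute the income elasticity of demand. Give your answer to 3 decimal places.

At P = 23.3, Y = 2110.9: Q = 186.838.
Holding P constant, ∂Q/∂Y = 0.0851.
η_Y = (∂Q/∂Y)·(Y/Q) = 0.0851 × (2110.9/186.838) = 0.961.

0.961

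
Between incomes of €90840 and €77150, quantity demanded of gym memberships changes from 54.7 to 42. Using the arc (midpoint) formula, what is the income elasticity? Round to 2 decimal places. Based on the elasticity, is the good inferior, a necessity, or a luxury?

ΔQ = 42 − 54.7 = -12.7; midpoint Q̄ = (54.7 + 42)/2 = 48.35.
ΔI = 77150 − 90840 = -13690; midpoint Ī = (90840 + 77150)/2 = 83995.
η = (ΔQ/Q̄) ÷ (ΔI/Ī) = (-12.7/48.35) ÷ (-13690/83995) = 1.61.
η > 1 ⇒ luxury.

1.61 (luxury)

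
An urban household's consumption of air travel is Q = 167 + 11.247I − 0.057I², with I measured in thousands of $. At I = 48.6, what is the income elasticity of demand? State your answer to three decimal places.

0.479

At I = 48.6: Q = 578.9725.
dQ/dI = 11.247 − 0.114I = 5.70660.
η = (dQ/dI)·(I/Q) = 5.70660 × (48.6/578.9725) = 0.479.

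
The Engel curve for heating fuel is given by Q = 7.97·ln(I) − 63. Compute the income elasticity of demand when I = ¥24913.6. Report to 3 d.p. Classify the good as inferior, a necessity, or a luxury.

0.451 (necessity)

At I = 24913.6: Q = 17.682.
dQ/dI = 7.97/I = 0.000319906 at this income.
η = (dQ/dI)·(I/Q) = 0.000319906 × (24913.6/17.682) = 0.451.
Since 0 < η < 1, the good is a necessity.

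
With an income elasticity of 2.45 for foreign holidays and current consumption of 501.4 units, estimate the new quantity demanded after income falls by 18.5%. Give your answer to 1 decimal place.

274.1

%ΔQ ≈ η × %ΔI = 2.45 × (-18.5%) = -45.325%.
New Q ≈ 501.4 × (1 − 0.45325) = 274.1.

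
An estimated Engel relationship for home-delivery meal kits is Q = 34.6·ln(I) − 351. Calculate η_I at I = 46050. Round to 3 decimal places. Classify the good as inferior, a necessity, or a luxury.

1.686 (luxury)

At I = 46050: Q = 20.517.
dQ/dI = 34.6/I = 0.000751357 at this income.
η = (dQ/dI)·(I/Q) = 0.000751357 × (46050/20.517) = 1.686.
Since η > 1, the good is a luxury.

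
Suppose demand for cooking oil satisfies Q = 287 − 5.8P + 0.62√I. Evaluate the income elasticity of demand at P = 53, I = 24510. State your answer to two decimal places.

0.63

At P = 53, I = 24510: Q = 76.665.
Holding P constant, ∂Q/∂I = 0.62/(2√I) = 0.00198011.
η_I = (∂Q/∂I)·(I/Q) = 0.00198011 × (24510/76.665) = 0.63.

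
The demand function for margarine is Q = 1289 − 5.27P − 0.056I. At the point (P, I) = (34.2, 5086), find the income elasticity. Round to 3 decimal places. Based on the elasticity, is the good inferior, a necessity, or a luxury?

At P = 34.2, I = 5086: Q = 823.950.
Holding P constant, ∂Q/∂I = −0.056.
η_I = (∂Q/∂I)·(I/Q) = -0.056 × (5086/823.950) = -0.346.
Since η < 0, this is an inferior good.

-0.346 (inferior good)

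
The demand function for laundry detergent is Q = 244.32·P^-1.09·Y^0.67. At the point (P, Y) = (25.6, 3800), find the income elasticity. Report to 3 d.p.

0.670

For a multiplicative demand Q = A·P^α·Y^β, the income elasticity is β everywhere.
Here β = 0.67, so η = 0.670.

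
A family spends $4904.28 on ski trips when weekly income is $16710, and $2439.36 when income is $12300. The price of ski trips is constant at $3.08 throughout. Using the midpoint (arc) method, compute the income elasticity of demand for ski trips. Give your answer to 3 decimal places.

2.208

With a constant price, Q₁ = 4904.28/3.08 = 1592.299 and Q₂ = 2439.36/3.08 = 792.000 (equivalently, work directly with expenditure since P cancels).
Midpoint %ΔQ = (2439.36 − 4904.28)/3671.82 = -0.67131; midpoint %ΔI = (12300 − 16710)/14505 = -0.30403.
η = -0.67131 / -0.30403 = 2.208.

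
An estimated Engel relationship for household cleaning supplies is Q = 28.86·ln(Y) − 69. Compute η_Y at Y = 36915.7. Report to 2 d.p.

0.12

At Y = 36915.7: Q = 234.503.
dQ/dY = 28.86/Y = 0.000781781 at this income.
η = (dQ/dY)·(Y/Q) = 0.000781781 × (36915.7/234.503) = 0.12.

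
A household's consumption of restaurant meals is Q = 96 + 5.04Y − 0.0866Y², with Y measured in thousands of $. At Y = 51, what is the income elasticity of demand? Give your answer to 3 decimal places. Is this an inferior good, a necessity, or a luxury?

At Y = 51: Q = 127.7934.
dQ/dY = 5.04 − 0.1732Y = -3.79320.
η = (dQ/dY)·(Y/Q) = -3.79320 × (51/127.7934) = -1.514.
η < 0 ⇒ inferior good.

-1.514 (inferior good)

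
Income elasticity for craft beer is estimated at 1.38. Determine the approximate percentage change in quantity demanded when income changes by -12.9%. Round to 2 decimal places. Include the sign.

-17.80%

%ΔQ ≈ η × %ΔI = 1.38 × (-12.9%) = -17.80%.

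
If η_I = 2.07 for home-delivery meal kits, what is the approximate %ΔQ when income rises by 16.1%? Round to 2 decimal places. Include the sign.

33.33%

%ΔQ ≈ η × %ΔI = 2.07 × 16.1% = 33.33%.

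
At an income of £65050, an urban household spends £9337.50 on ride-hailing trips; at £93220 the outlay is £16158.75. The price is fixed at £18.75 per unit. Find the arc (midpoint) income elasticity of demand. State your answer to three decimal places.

1.503

With a constant price, Q₁ = 9337.50/18.75 = 498.000 and Q₂ = 16158.75/18.75 = 861.800 (equivalently, work directly with expenditure since P cancels).
Midpoint %ΔQ = (16158.75 − 9337.50)/12748.13 = 0.53508; midpoint %ΔI = (93220 − 65050)/79135 = 0.35597.
η = 0.53508 / 0.35597 = 1.503.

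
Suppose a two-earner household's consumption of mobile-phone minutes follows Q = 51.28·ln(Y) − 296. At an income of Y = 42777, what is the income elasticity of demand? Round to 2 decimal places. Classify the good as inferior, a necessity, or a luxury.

0.20 (necessity)

At Y = 42777: Q = 250.837.
dQ/dY = 51.28/Y = 0.00119878 at this income.
η = (dQ/dY)·(Y/Q) = 0.00119878 × (42777/250.837) = 0.20.
Since 0 < η < 1, the good is a necessity.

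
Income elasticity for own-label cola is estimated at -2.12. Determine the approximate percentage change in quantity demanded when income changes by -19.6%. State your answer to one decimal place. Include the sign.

41.6%

%ΔQ ≈ η × %ΔI = -2.12 × (-19.6%) = 41.6%.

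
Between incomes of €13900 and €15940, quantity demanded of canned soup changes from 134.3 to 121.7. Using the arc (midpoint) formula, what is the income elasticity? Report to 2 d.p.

-0.72

ΔQ = 121.7 − 134.3 = -12.6; midpoint Q̄ = (134.3 + 121.7)/2 = 128.
ΔI = 15940 − 13900 = 2040; midpoint Ī = (13900 + 15940)/2 = 14920.
η = (ΔQ/Q̄) ÷ (ΔI/Ī) = (-12.6/128) ÷ (2040/14920) = -0.72.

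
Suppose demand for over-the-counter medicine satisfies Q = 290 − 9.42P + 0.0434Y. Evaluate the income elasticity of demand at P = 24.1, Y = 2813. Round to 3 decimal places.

At P = 24.1, Y = 2813: Q = 185.062.
Holding P constant, ∂Q/∂Y = 0.0434.
η_Y = (∂Q/∂Y)·(Y/Q) = 0.0434 × (2813/185.062) = 0.660.

0.660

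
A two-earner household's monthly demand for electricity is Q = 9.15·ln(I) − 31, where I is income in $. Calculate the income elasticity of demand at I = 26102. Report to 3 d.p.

At I = 26102: Q = 62.053.
dQ/dI = 9.15/I = 0.000350548 at this income.
η = (dQ/dI)·(I/Q) = 0.000350548 × (26102/62.053) = 0.147.

0.147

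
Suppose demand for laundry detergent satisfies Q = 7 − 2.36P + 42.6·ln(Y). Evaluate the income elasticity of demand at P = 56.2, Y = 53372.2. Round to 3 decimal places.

At P = 56.2, Y = 53372.2: Q = 338.071.
Holding P constant, ∂Q/∂Y = 42.6/Y = 0.000798168.
η_Y = (∂Q/∂Y)·(Y/Q) = 0.000798168 × (53372.2/338.071) = 0.126.

0.126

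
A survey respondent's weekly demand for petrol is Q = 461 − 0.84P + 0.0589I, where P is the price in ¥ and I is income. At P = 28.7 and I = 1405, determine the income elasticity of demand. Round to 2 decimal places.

At P = 28.7, I = 1405: Q = 519.647.
Holding P constant, ∂Q/∂I = 0.0589.
η_I = (∂Q/∂I)·(I/Q) = 0.0589 × (1405/519.647) = 0.16.

0.16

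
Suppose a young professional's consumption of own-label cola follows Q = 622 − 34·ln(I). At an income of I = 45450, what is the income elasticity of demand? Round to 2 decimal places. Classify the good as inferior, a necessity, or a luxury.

At I = 45450: Q = 257.371.
dQ/dI = -34/I = -0.000748075 at this income.
η = (dQ/dI)·(I/Q) = -0.000748075 × (45450/257.371) = -0.13.
Since η < 0, the good is an inferior good.

-0.13 (inferior good)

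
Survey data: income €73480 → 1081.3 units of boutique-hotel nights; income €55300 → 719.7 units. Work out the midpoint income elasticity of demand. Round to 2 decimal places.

ΔQ = 719.7 − 1081.3 = -361.6; midpoint Q̄ = (1081.3 + 719.7)/2 = 900.5.
ΔI = 55300 − 73480 = -18180; midpoint Ī = (73480 + 55300)/2 = 64390.
η = (ΔQ/Q̄) ÷ (ΔI/Ī) = (-361.6/900.5) ÷ (-18180/64390) = 1.42.

1.42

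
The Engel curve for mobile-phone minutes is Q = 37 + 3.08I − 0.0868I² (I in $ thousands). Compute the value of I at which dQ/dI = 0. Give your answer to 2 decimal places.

17.74

dQ/dI = 3.08 − 0.1736I.
The good is inferior where dQ/dI < 0. Setting dQ/dI = 0 gives I = 3.08 / 0.1736 = 17.74.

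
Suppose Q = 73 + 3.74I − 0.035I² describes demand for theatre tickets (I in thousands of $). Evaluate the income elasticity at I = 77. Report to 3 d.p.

At I = 77: Q = 153.4650.
dQ/dI = 3.74 − 0.07I = -1.65000.
η = (dQ/dI)·(I/Q) = -1.65000 × (77/153.4650) = -0.828.

-0.828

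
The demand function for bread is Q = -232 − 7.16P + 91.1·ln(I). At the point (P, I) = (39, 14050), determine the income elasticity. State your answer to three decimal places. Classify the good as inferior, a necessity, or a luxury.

At P = 39, I = 14050: Q = 358.799.
Holding P constant, ∂Q/∂I = 91.1/I = 0.00648399.
η_I = (∂Q/∂I)·(I/Q) = 0.00648399 × (14050/358.799) = 0.254.
Since 0 < η < 1, this is a necessity.

0.254 (necessity)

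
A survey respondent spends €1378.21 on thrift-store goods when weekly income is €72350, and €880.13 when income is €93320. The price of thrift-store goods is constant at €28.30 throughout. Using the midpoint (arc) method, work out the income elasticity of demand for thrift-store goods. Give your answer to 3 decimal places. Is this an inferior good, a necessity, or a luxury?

-1.742 (inferior good)

With a constant price, Q₁ = 1378.21/28.30 = 48.700 and Q₂ = 880.13/28.30 = 31.100 (equivalently, work directly with expenditure since P cancels).
Midpoint %ΔQ = (880.13 − 1378.21)/1129.17 = -0.44110; midpoint %ΔI = (93320 − 72350)/82835 = 0.25315.
η = -0.44110 / 0.25315 = -1.742.
η < 0 ⇒ inferior good.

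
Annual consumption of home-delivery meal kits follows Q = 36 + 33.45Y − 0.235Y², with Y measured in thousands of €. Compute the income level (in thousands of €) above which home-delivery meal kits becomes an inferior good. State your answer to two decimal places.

71.17

dQ/dY = 33.45 − 0.47Y.
The good is inferior where dQ/dY < 0. Setting dQ/dY = 0 gives Y = 33.45 / 0.47 = 71.17.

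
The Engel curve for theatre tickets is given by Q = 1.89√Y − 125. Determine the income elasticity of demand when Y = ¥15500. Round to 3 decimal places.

At Y = 15500: Q = 110.303.
dQ/dY = 1.89/(2√Y) = 0.00759042 at this income.
η = (dQ/dY)·(Y/Q) = 0.00759042 × (15500/110.303) = 1.067.

1.067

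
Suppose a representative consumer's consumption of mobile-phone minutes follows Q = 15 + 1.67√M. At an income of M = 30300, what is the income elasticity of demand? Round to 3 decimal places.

0.475

At M = 30300: Q = 305.695.
dQ/dM = 1.67/(2√M) = 0.00479695 at this income.
η = (dQ/dM)·(M/Q) = 0.00479695 × (30300/305.695) = 0.475.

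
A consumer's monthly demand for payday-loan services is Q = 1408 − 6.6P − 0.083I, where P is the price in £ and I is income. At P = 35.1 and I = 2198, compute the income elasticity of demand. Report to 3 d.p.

At P = 35.1, I = 2198: Q = 993.906.
Holding P constant, ∂Q/∂I = −0.083.
η_I = (∂Q/∂I)·(I/Q) = -0.083 × (2198/993.906) = -0.184.

-0.184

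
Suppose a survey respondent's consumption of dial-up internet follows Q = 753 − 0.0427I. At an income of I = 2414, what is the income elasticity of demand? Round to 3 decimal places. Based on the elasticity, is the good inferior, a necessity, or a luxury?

-0.159 (inferior good)

At I = 2414: Q = 649.922.
dQ/dI = −0.0427.
η = (dQ/dI)·(I/Q) = -0.0427 × (2414/649.922) = -0.159.
Since η < 0, the good is an inferior good.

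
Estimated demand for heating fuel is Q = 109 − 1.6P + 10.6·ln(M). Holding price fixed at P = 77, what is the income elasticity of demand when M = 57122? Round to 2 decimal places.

At P = 77, M = 57122: Q = 101.901.
Holding P constant, ∂Q/∂M = 10.6/M = 0.000185568.
η_M = (∂Q/∂M)·(M/Q) = 0.000185568 × (57122/101.901) = 0.10.

0.10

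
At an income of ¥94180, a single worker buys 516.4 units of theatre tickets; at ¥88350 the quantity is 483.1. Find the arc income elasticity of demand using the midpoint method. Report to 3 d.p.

ΔQ = 483.1 − 516.4 = -33.3; midpoint Q̄ = (516.4 + 483.1)/2 = 499.75.
ΔI = 88350 − 94180 = -5830; midpoint Ī = (94180 + 88350)/2 = 91265.
η = (ΔQ/Q̄) ÷ (ΔI/Ī) = (-33.3/499.75) ÷ (-5830/91265) = 1.043.

1.043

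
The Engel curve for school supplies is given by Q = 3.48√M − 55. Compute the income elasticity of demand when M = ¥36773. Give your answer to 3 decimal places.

0.545

At M = 36773: Q = 612.335.
dQ/dM = 3.48/(2√M) = 0.00907371 at this income.
η = (dQ/dM)·(M/Q) = 0.00907371 × (36773/612.335) = 0.545.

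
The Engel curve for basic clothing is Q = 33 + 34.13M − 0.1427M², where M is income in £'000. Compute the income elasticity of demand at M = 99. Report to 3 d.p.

At M = 99: Q = 2013.2673.
dQ/dM = 34.13 − 0.2854M = 5.87540.
η = (dQ/dM)·(M/Q) = 5.87540 × (99/2013.2673) = 0.289.

0.289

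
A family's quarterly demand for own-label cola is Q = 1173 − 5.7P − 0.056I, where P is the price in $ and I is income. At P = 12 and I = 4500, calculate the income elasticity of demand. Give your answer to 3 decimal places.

At P = 12, I = 4500: Q = 852.600.
Holding P constant, ∂Q/∂I = −0.056.
η_I = (∂Q/∂I)·(I/Q) = -0.056 × (4500/852.600) = -0.296.

-0.296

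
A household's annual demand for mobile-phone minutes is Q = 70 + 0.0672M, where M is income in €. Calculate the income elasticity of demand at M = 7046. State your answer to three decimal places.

0.871

At M = 7046: Q = 543.491.
dQ/dM = 0.0672.
η = (dQ/dM)·(M/Q) = 0.0672 × (7046/543.491) = 0.871.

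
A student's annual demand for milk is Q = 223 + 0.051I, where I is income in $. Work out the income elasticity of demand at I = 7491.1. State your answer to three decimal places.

At I = 7491.1: Q = 605.046.
dQ/dI = 0.051.
η = (dQ/dI)·(I/Q) = 0.051 × (7491.1/605.046) = 0.631.

0.631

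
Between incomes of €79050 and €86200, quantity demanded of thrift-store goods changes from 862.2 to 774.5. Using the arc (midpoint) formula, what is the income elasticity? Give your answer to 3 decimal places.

-1.238

ΔQ = 774.5 − 862.2 = -87.7; midpoint Q̄ = (862.2 + 774.5)/2 = 818.35.
ΔI = 86200 − 79050 = 7150; midpoint Ī = (79050 + 86200)/2 = 82625.
η = (ΔQ/Q̄) ÷ (ΔI/Ī) = (-87.7/818.35) ÷ (7150/82625) = -1.238.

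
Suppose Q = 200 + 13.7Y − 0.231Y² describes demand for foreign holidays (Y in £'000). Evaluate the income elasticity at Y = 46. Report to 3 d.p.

At Y = 46: Q = 341.4040.
dQ/dY = 13.7 − 0.462Y = -7.55200.
η = (dQ/dY)·(Y/Q) = -7.55200 × (46/341.4040) = -1.018.

-1.018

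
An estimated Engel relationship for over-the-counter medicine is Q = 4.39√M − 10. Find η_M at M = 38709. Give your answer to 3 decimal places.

0.506

At M = 38709: Q = 853.715.
dQ/dM = 4.39/(2√M) = 0.0111565 at this income.
η = (dQ/dM)·(M/Q) = 0.0111565 × (38709/853.715) = 0.506.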